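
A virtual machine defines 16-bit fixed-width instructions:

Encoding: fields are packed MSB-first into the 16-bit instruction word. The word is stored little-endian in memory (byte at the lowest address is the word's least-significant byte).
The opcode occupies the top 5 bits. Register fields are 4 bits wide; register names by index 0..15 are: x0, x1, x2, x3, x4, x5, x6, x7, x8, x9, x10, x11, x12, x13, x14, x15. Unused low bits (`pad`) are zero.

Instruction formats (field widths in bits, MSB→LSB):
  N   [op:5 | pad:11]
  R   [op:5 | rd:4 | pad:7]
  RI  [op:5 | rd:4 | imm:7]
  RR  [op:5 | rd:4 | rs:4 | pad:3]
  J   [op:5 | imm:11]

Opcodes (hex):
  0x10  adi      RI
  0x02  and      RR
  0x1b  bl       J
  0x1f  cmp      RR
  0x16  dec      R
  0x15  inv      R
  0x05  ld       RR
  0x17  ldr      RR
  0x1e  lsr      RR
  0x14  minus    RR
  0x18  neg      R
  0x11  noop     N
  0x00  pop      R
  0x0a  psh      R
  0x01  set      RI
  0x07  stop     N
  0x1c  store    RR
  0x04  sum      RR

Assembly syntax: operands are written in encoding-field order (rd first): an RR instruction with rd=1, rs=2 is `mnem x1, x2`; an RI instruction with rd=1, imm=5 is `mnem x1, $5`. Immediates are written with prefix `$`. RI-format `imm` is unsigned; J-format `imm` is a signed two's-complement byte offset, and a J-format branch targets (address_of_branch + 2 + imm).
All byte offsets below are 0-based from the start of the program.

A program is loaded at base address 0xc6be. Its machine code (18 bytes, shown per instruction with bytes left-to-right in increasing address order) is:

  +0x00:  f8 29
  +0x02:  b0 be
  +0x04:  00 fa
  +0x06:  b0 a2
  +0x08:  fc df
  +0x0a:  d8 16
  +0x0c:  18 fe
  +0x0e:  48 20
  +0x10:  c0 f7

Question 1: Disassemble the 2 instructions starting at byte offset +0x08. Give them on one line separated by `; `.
bl $-4; and x13, x11

off 0x08: read fc df as little → 0xdffc
  top 5b → 0x1b → bl [J]
  imm: (w>>0)&0x7ff=0x7fc (s11→-4) → $-4
off 0x0a: read d8 16 as little → 0x16d8
  top 5b → 0x2 → and [RR]
  rd: (w>>7)&0xf=0xd → x13
  rs: (w>>3)&0xf=0xb → x11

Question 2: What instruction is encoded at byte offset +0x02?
off 0x02: read b0 be as little → 0xbeb0
  op=0xbeb0>>11=0x17 ⇒ ldr (RR)
  rd: (w>>7)&0xf=0xd → x13
  rs: (w>>3)&0xf=0x6 → x6

ldr x13, x6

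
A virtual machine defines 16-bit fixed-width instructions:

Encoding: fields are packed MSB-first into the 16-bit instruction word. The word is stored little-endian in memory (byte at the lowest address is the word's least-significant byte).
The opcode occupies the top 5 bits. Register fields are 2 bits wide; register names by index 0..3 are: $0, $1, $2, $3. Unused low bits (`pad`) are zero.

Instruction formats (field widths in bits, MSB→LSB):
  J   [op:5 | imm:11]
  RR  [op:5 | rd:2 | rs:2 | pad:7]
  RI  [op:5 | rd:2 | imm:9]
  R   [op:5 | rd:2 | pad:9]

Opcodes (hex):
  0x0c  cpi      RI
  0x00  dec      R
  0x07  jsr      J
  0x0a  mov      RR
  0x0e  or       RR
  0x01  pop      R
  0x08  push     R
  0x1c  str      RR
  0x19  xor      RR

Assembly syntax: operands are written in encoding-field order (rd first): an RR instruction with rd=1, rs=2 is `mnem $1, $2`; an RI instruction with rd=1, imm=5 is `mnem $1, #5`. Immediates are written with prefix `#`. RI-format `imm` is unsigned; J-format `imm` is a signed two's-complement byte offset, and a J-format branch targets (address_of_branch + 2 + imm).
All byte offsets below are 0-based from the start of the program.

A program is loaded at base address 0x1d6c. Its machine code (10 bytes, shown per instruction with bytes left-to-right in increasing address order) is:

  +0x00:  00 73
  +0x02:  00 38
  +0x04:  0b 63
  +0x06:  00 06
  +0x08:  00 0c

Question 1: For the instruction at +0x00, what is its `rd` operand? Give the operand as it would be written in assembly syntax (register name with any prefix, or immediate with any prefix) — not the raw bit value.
+0x00: 00 73 ⇒ word 0x7300 (little)
  opcode bits[15:11]=0xe: or/RR
  [10:9] rd=1 = $1
  [8:7] rs=2 = $2

$1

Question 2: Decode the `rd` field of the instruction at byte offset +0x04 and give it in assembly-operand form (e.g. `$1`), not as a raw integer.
@+04  little-endian(0b 63) = 0x630b
  top 5b → 0xc → cpi [RI]
  [10:9] rd=1 = $1
  [8:0] imm=267 = #267

$1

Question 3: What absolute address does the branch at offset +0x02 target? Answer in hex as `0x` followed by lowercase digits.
0x1d70

off 0x02: read 00 38 as little → 0x3800
  opcode bits[15:11]=0x7: jsr/J
  imm@[10:0]=0x0 ⇒ #0
  target = base 0x1d6c + off 0x02 + 2 + imm 0 = 0x1d70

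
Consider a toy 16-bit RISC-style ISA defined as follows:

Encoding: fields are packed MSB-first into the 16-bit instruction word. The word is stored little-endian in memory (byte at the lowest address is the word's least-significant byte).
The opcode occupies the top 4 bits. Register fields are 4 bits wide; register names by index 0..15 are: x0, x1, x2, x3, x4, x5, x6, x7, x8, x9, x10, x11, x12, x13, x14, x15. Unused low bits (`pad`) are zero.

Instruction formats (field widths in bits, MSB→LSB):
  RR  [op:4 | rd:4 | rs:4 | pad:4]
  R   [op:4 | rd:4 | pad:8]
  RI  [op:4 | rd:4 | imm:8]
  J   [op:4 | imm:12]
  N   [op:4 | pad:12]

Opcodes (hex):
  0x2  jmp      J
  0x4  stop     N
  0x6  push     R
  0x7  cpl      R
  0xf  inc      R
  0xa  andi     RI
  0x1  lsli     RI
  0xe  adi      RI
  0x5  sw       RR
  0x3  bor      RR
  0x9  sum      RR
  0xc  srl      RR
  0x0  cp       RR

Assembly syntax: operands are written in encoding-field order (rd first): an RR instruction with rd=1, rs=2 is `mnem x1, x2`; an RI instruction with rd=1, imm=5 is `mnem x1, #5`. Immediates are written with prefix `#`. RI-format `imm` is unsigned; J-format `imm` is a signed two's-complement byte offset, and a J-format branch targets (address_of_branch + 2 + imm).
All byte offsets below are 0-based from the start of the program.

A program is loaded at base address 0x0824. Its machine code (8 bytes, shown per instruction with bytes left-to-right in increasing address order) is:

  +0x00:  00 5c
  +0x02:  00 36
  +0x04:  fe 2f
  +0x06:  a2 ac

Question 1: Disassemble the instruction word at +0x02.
off 0x02: read 00 36 as little → 0x3600
  top 4b → 0x3 → bor [RR]
  rd: (w>>8)&0xf=0x6 → x6
  rs: (w>>4)&0xf=0x0 → x0

bor x6, x0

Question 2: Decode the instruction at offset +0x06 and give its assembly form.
andi x12, #162

+0x06: a2 ac ⇒ word 0xaca2 (little)
  opcode bits[15:12]=0xa: andi/RI
  rd@[11:8]=0xc ⇒ x12
  imm@[7:0]=0xa2 ⇒ #162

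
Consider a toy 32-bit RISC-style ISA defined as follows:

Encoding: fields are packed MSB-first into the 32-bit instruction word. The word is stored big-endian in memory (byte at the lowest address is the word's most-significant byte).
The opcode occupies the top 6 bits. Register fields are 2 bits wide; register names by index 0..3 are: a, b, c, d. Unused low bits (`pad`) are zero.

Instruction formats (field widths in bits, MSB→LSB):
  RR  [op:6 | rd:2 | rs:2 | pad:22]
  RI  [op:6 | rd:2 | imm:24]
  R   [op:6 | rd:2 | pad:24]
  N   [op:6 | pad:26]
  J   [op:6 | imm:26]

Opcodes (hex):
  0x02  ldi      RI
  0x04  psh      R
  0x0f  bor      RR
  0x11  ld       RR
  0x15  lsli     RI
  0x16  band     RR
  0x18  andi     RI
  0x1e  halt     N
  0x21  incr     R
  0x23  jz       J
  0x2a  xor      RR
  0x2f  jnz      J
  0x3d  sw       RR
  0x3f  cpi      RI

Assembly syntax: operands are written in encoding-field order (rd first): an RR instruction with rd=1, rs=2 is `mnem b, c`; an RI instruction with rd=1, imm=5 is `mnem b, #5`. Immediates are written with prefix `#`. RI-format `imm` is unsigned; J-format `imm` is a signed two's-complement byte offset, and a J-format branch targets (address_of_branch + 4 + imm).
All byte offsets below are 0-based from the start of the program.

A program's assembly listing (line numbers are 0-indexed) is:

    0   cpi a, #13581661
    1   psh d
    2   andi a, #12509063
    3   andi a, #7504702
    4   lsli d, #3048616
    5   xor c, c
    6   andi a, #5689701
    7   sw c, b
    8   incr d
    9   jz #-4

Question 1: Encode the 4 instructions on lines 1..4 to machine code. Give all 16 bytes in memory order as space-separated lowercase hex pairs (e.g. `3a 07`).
13 00 00 00 60 be df 87 60 72 83 3e 57 2e 84 a8

1. psh fields op=0x4:6|rd=3:2|pad=0:24 → word 13000000h → 13 00 00 00
2. andi fields op=0x18:6|rd=0:2|imm=12509063:24 → word 60bedf87h → 60 be df 87
3. andi fields op=0x18:6|rd=0:2|imm=7504702:24 → word 6072833eh → 60 72 83 3e
4. lsli fields op=0x15:6|rd=3:2|imm=3048616:24 → word 572e84a8h → 57 2e 84 a8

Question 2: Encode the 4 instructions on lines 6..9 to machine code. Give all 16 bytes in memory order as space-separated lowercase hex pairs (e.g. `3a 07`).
60 56 d1 65 f6 40 00 00 87 00 00 00 8f ff ff fc

L6: andi op=0x18:6|rd=0:2|imm=5689701:24 ⇒ 0x6056d165 ⇒ big 60 56 d1 65
L7: sw op=0x3d:6|rd=2:2|rs=1:2|pad=0:22 ⇒ 0xf6400000 ⇒ big f6 40 00 00
L8: incr op=0x21:6|rd=3:2|pad=0:24 ⇒ 0x87000000 ⇒ big 87 00 00 00
L9: jz op=0x23:6|imm=-4:26 ⇒ 0x8ffffffc ⇒ big 8f ff ff fc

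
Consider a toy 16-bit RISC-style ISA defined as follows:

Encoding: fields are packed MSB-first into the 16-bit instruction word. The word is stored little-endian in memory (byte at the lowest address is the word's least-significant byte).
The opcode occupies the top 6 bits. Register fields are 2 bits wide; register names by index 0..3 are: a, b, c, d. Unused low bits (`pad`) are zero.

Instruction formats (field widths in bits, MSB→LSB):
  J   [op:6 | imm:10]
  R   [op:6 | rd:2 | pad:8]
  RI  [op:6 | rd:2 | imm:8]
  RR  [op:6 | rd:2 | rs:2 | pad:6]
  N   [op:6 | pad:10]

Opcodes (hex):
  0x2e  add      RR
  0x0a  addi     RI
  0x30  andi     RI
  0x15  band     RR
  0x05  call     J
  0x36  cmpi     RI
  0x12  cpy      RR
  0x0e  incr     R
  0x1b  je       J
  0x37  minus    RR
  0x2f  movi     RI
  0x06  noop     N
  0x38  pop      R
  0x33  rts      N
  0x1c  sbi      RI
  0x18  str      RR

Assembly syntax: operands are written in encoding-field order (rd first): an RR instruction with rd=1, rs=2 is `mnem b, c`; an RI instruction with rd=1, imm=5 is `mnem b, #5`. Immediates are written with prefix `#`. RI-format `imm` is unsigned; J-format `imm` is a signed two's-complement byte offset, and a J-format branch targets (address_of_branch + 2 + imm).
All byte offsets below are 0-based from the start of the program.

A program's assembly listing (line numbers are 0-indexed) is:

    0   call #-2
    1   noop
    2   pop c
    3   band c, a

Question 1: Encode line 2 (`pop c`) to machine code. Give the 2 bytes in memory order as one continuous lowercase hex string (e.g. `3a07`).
2. pop fields op=0x38:6|rd=2:2|pad=0:8 → word e200h → 00 e2

00e2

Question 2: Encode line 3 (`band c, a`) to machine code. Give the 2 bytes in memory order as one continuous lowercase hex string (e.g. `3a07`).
0056

3. band fields op=0x15:6|rd=2:2|rs=0:2|pad=0:6 → word 5600h → 00 56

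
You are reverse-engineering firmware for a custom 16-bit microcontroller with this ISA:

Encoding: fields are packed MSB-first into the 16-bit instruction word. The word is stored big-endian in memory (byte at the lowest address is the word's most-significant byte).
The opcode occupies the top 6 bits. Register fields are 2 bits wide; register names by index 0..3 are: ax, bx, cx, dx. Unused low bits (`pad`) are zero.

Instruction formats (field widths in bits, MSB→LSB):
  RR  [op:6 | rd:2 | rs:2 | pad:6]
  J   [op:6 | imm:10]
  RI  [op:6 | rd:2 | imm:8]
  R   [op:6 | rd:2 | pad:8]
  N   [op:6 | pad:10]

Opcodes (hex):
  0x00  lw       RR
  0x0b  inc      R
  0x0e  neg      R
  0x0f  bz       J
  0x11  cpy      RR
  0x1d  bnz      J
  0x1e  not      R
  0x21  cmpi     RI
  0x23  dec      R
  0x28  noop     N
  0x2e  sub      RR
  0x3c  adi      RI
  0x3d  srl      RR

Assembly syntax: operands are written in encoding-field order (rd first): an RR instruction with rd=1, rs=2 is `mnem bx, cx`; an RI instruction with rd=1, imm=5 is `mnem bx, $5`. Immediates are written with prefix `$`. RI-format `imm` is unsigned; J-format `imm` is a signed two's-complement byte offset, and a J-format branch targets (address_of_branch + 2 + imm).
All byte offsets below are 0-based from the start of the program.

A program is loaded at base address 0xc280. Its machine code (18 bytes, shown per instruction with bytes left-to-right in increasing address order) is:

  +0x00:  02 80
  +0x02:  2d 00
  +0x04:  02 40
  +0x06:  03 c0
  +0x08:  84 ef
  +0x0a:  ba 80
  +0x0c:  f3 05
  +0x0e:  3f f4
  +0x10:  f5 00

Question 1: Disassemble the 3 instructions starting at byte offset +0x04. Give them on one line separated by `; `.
@+04  big-endian(02 40) = 0x0240
  top 6b → 0x0 → lw [RR]
  rd: (w>>8)&0x3=0x2 → cx
  rs: (w>>6)&0x3=0x1 → bx
@+06  big-endian(03 c0) = 0x03c0
  top 6b → 0x0 → lw [RR]
  rd: (w>>8)&0x3=0x3 → dx
  rs: (w>>6)&0x3=0x3 → dx
@+08  big-endian(84 ef) = 0x84ef
  top 6b → 0x21 → cmpi [RI]
  rd: (w>>8)&0x3=0x0 → ax
  imm: (w>>0)&0xff=0xef → $239

lw cx, bx; lw dx, dx; cmpi ax, $239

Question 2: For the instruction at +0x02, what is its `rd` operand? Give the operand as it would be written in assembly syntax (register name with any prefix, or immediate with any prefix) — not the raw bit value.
+0x02: 2d 00 ⇒ word 0x2d00 (big)
  opcode bits[15:10]=0xb: inc/R
  rd: (w>>8)&0x3=0x1 → bx

bx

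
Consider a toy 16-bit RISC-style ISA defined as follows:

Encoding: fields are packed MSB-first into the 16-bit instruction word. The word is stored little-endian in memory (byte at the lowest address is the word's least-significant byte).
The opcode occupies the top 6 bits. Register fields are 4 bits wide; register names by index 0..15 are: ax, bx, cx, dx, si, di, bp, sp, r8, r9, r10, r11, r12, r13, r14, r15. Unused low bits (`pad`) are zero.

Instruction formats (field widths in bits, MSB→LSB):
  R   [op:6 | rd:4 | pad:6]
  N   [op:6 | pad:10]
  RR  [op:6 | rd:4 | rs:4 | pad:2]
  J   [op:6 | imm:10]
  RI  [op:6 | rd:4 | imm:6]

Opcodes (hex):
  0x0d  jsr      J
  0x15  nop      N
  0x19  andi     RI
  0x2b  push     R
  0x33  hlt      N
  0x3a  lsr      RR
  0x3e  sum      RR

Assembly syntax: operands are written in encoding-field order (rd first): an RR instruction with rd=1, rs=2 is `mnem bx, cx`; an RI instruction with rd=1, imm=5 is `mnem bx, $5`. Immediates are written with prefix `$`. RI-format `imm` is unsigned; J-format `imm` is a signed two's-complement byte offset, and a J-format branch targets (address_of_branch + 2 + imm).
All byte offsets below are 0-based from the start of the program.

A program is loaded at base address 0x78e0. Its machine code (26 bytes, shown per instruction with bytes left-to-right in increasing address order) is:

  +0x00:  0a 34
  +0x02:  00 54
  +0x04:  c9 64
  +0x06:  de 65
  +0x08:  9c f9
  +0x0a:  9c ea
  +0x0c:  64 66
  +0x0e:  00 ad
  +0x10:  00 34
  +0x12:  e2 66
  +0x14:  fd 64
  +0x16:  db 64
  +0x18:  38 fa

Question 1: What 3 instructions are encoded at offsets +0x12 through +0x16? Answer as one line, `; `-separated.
off 0x12: read e2 66 as little → 0x66e2
  opcode bits[15:10]=0x19: andi/RI
  rd@[9:6]=0xb ⇒ r11
  imm@[5:0]=0x22 ⇒ $34
off 0x14: read fd 64 as little → 0x64fd
  opcode bits[15:10]=0x19: andi/RI
  rd@[9:6]=0x3 ⇒ dx
  imm@[5:0]=0x3d ⇒ $61
off 0x16: read db 64 as little → 0x64db
  opcode bits[15:10]=0x19: andi/RI
  rd@[9:6]=0x3 ⇒ dx
  imm@[5:0]=0x1b ⇒ $27

andi r11, $34; andi dx, $61; andi dx, $27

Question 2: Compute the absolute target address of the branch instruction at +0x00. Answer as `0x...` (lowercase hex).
0x78ec

+0x00: 0a 34 ⇒ word 0x340a (little)
  top 6b → 0xd → jsr [J]
  [9:0] imm=10 = $10
  target = base 0x78e0 + off 0x00 + 2 + imm 10 = 0x78ec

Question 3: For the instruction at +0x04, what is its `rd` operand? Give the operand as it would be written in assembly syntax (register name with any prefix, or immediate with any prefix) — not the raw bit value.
[04] c9 64 → 0x64c9
  op=0x64c9>>10=0x19 ⇒ andi (RI)
  rd@[9:6]=0x3 ⇒ dx
  imm@[5:0]=0x9 ⇒ $9

dx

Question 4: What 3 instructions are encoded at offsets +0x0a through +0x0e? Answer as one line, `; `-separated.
lsr r10, sp; andi r9, $36; push si

@+0a  little-endian(9c ea) = 0xea9c
  op=0xea9c>>10=0x3a ⇒ lsr (RR)
  [9:6] rd=10 = r10
  [5:2] rs=7 = sp
@+0c  little-endian(64 66) = 0x6664
  op=0x6664>>10=0x19 ⇒ andi (RI)
  [9:6] rd=9 = r9
  [5:0] imm=36 = $36
@+0e  little-endian(00 ad) = 0xad00
  op=0xad00>>10=0x2b ⇒ push (R)
  [9:6] rd=4 = si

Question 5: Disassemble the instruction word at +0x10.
jsr $0

+0x10: 00 34 ⇒ word 0x3400 (little)
  op=0x3400>>10=0xd ⇒ jsr (J)
  [9:0] imm=0 = $0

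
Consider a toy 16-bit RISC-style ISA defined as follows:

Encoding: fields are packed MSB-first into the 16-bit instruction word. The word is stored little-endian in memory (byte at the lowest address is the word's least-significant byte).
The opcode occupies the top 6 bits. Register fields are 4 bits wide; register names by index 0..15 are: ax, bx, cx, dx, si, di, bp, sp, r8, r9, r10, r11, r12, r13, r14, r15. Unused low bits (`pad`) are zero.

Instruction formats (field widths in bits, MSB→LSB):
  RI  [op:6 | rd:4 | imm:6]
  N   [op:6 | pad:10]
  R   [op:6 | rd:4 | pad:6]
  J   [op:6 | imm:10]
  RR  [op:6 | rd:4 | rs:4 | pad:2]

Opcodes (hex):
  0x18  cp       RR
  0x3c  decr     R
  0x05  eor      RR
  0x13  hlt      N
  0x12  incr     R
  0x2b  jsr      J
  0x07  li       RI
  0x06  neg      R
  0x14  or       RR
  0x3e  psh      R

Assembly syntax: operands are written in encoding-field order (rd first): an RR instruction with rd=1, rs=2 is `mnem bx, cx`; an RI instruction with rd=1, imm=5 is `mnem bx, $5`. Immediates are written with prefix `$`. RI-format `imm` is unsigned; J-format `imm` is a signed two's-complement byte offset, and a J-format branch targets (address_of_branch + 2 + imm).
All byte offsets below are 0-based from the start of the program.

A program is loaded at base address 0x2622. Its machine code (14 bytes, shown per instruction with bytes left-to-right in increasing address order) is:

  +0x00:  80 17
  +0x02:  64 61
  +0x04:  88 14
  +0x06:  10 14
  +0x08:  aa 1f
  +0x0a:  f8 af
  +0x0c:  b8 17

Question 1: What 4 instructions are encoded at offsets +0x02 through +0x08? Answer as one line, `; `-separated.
[02] 64 61 → 0x6164
  top 6b → 0x18 → cp [RR]
  [9:6] rd=5 = di
  [5:2] rs=9 = r9
[04] 88 14 → 0x1488
  top 6b → 0x5 → eor [RR]
  [9:6] rd=2 = cx
  [5:2] rs=2 = cx
[06] 10 14 → 0x1410
  top 6b → 0x5 → eor [RR]
  [9:6] rd=0 = ax
  [5:2] rs=4 = si
[08] aa 1f → 0x1faa
  top 6b → 0x7 → li [RI]
  [9:6] rd=14 = r14
  [5:0] imm=42 = $42

cp di, r9; eor cx, cx; eor ax, si; li r14, $42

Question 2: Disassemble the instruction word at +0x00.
eor r14, ax

[00] 80 17 → 0x1780
  op=0x1780>>10=0x5 ⇒ eor (RR)
  rd@[9:6]=0xe ⇒ r14
  rs@[5:2]=0x0 ⇒ ax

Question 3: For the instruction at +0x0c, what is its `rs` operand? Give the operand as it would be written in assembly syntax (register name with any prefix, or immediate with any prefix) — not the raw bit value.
r14

+0x0c: b8 17 ⇒ word 0x17b8 (little)
  opcode bits[15:10]=0x5: eor/RR
  [9:6] rd=14 = r14
  [5:2] rs=14 = r14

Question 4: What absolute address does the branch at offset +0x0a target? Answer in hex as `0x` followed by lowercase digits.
0x2626

+0x0a: f8 af ⇒ word 0xaff8 (little)
  opcode bits[15:10]=0x2b: jsr/J
  imm@[9:0]=0x3f8 (s10→-8) ⇒ $-8
  target = base 0x2622 + off 0x0a + 2 + imm -8 = 0x2626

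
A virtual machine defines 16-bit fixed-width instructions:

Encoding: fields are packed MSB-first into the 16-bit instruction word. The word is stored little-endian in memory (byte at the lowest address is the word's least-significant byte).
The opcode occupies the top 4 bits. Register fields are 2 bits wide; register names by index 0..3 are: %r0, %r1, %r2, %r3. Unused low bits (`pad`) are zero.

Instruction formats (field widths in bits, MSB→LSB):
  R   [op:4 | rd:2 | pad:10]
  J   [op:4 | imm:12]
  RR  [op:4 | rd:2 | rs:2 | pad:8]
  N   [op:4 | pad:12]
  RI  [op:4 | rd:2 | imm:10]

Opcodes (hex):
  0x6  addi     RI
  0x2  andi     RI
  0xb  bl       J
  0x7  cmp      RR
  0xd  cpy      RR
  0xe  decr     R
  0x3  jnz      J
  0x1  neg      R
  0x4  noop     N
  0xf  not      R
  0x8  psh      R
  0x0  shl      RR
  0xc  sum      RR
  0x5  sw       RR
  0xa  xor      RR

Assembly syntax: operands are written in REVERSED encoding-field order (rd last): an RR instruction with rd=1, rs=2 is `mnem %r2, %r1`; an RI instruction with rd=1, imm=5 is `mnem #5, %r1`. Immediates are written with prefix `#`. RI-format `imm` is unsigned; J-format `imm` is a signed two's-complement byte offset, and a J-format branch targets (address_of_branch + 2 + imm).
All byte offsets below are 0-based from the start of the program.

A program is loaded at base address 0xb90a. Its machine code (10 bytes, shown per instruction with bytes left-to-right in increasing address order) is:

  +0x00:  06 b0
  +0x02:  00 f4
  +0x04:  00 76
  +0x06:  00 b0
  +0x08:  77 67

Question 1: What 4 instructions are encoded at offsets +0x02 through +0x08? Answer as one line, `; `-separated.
+0x02: 00 f4 ⇒ word 0xf400 (little)
  top 4b → 0xf → not [R]
  rd@[11:10]=0x1 ⇒ %r1
+0x04: 00 76 ⇒ word 0x7600 (little)
  top 4b → 0x7 → cmp [RR]
  rd@[11:10]=0x1 ⇒ %r1
  rs@[9:8]=0x2 ⇒ %r2
+0x06: 00 b0 ⇒ word 0xb000 (little)
  top 4b → 0xb → bl [J]
  imm@[11:0]=0x0 ⇒ #0
+0x08: 77 67 ⇒ word 0x6777 (little)
  top 4b → 0x6 → addi [RI]
  rd@[11:10]=0x1 ⇒ %r1
  imm@[9:0]=0x377 ⇒ #887

not %r1; cmp %r2, %r1; bl #0; addi #887, %r1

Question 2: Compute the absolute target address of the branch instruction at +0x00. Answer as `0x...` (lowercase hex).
0xb912

[00] 06 b0 → 0xb006
  op=0xb006>>12=0xb ⇒ bl (J)
  [11:0] imm=6 = #6
  target = base 0xb90a + off 0x00 + 2 + imm 6 = 0xb912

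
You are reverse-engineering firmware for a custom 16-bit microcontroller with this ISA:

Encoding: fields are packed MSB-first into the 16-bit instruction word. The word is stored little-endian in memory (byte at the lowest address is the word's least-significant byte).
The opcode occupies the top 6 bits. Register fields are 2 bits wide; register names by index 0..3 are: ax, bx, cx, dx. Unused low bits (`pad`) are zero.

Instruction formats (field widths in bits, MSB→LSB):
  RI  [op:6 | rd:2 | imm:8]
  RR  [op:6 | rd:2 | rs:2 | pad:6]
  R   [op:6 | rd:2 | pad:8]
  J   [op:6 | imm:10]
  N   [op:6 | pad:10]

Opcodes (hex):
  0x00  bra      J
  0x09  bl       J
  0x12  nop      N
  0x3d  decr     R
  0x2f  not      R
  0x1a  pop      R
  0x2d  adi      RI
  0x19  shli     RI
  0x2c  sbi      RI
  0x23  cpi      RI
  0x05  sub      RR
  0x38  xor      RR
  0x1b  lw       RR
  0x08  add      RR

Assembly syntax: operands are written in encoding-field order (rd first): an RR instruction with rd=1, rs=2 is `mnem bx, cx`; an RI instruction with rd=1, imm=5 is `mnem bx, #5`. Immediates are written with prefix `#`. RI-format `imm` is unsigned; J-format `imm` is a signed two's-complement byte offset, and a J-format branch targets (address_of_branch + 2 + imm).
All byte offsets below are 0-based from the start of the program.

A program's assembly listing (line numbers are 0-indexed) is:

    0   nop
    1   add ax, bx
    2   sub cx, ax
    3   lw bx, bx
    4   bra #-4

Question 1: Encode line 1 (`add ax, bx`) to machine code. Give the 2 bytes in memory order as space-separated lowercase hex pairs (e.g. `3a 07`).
40 20

line 1 (add): pack op=0x8:6|rd=0:2|rs=1:2|pad=0:6 = 0x2040; little→ 40 20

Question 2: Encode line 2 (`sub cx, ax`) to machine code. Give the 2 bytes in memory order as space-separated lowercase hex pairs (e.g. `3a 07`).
2. sub fields op=0x5:6|rd=2:2|rs=0:2|pad=0:6 → word 1600h → 00 16

00 16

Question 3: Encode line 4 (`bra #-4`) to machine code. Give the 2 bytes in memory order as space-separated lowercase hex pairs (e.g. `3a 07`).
L4: bra op=0x0:6|imm=-4:10 ⇒ 0x03fc ⇒ little fc 03

fc 03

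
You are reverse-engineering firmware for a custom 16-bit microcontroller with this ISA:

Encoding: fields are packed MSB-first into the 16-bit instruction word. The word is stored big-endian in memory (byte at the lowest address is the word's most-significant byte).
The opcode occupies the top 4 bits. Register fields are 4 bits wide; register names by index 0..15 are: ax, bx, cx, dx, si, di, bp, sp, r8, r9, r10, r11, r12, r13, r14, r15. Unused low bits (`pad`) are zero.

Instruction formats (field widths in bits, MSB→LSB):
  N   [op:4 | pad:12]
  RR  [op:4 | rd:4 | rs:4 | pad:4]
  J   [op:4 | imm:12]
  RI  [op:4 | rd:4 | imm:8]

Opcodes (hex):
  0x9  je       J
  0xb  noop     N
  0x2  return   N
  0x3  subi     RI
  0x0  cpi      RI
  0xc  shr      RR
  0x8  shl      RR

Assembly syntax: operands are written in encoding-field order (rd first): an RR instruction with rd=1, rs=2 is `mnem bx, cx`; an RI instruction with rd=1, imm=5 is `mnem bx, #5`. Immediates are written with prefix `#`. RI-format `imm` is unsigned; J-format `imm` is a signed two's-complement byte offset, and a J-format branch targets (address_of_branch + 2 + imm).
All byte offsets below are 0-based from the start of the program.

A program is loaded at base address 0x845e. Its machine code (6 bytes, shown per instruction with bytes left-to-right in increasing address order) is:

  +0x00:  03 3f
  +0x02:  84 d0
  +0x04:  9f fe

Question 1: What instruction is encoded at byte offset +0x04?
je #-2

@+04  big-endian(9f fe) = 0x9ffe
  top 4b → 0x9 → je [J]
  imm: (w>>0)&0xfff=0xffe (s12→-2) → #-2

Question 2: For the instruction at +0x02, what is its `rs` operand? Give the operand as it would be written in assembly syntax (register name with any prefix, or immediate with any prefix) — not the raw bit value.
[02] 84 d0 → 0x84d0
  opcode bits[15:12]=0x8: shl/RR
  [11:8] rd=4 = si
  [7:4] rs=13 = r13

r13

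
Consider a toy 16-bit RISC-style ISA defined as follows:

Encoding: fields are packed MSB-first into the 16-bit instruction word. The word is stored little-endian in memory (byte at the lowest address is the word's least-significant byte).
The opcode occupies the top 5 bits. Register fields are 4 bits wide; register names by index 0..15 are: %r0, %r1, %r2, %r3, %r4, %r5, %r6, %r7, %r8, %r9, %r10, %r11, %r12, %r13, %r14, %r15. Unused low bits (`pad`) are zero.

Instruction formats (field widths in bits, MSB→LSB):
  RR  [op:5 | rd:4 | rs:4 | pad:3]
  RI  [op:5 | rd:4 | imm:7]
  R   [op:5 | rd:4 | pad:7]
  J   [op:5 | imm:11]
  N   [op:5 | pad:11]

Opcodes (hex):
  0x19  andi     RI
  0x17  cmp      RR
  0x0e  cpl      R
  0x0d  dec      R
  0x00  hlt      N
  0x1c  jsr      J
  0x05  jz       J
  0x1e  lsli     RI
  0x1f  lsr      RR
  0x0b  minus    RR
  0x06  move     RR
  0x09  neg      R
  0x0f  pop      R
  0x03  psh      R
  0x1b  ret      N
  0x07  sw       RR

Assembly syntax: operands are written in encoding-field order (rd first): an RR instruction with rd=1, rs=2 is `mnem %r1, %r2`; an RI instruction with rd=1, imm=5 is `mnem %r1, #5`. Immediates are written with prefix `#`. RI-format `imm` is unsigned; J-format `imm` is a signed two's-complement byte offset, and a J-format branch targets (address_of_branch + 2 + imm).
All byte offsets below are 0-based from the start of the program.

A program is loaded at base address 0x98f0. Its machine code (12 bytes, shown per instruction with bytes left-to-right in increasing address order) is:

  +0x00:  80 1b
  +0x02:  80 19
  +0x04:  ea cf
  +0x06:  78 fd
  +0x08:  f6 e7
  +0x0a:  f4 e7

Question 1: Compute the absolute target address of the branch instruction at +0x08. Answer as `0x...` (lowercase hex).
@+08  little-endian(f6 e7) = 0xe7f6
  op=0xe7f6>>11=0x1c ⇒ jsr (J)
  imm@[10:0]=0x7f6 (s11→-10) ⇒ #-10
  target = base 0x98f0 + off 0x08 + 2 + imm -10 = 0x98f0

0x98f0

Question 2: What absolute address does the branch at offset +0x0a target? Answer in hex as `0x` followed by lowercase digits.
+0x0a: f4 e7 ⇒ word 0xe7f4 (little)
  top 5b → 0x1c → jsr [J]
  imm@[10:0]=0x7f4 (s11→-12) ⇒ #-12
  target = base 0x98f0 + off 0x0a + 2 + imm -12 = 0x98f0

0x98f0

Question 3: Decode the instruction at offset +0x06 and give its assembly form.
[06] 78 fd → 0xfd78
  op=0xfd78>>11=0x1f ⇒ lsr (RR)
  rd: (w>>7)&0xf=0xa → %r10
  rs: (w>>3)&0xf=0xf → %r15

lsr %r10, %r15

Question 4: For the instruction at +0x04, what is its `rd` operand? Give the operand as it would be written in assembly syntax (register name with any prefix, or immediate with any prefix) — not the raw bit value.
%r15

[04] ea cf → 0xcfea
  opcode bits[15:11]=0x19: andi/RI
  rd: (w>>7)&0xf=0xf → %r15
  imm: (w>>0)&0x7f=0x6a → #106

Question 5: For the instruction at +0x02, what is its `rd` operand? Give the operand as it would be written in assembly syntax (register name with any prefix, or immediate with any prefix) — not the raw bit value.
@+02  little-endian(80 19) = 0x1980
  opcode bits[15:11]=0x3: psh/R
  rd@[10:7]=0x3 ⇒ %r3

%r3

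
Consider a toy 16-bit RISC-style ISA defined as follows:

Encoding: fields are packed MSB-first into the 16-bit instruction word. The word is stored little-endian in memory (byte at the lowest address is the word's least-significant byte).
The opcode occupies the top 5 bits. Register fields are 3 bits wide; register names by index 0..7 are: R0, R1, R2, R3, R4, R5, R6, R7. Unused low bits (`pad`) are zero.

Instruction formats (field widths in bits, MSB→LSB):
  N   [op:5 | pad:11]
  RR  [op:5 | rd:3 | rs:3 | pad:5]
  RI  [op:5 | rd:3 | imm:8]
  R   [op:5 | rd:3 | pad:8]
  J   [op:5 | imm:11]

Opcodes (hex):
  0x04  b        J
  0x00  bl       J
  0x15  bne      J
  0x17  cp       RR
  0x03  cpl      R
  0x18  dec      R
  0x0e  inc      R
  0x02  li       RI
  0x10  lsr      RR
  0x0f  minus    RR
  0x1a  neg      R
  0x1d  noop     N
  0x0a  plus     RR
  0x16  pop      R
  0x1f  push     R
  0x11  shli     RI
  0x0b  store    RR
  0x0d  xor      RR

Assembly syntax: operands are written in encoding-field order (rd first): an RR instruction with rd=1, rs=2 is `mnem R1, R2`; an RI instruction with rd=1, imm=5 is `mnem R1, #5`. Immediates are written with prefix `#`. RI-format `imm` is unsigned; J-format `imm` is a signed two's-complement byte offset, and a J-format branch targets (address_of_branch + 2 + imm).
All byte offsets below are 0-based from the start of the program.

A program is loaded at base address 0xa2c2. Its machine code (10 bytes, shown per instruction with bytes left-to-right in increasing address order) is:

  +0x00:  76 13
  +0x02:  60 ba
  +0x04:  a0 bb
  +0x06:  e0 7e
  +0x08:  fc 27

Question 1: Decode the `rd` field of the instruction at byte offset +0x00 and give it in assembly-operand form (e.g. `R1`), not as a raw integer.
off 0x00: read 76 13 as little → 0x1376
  op=0x1376>>11=0x2 ⇒ li (RI)
  rd@[10:8]=0x3 ⇒ R3
  imm@[7:0]=0x76 ⇒ #118

R3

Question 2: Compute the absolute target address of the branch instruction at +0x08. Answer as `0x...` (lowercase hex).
+0x08: fc 27 ⇒ word 0x27fc (little)
  top 5b → 0x4 → b [J]
  imm: (w>>0)&0x7ff=0x7fc (s11→-4) → #-4
  target = base 0xa2c2 + off 0x08 + 2 + imm -4 = 0xa2c8

0xa2c8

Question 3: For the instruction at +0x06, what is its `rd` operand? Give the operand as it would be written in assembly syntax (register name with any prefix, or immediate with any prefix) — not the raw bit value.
off 0x06: read e0 7e as little → 0x7ee0
  top 5b → 0xf → minus [RR]
  [10:8] rd=6 = R6
  [7:5] rs=7 = R7

R6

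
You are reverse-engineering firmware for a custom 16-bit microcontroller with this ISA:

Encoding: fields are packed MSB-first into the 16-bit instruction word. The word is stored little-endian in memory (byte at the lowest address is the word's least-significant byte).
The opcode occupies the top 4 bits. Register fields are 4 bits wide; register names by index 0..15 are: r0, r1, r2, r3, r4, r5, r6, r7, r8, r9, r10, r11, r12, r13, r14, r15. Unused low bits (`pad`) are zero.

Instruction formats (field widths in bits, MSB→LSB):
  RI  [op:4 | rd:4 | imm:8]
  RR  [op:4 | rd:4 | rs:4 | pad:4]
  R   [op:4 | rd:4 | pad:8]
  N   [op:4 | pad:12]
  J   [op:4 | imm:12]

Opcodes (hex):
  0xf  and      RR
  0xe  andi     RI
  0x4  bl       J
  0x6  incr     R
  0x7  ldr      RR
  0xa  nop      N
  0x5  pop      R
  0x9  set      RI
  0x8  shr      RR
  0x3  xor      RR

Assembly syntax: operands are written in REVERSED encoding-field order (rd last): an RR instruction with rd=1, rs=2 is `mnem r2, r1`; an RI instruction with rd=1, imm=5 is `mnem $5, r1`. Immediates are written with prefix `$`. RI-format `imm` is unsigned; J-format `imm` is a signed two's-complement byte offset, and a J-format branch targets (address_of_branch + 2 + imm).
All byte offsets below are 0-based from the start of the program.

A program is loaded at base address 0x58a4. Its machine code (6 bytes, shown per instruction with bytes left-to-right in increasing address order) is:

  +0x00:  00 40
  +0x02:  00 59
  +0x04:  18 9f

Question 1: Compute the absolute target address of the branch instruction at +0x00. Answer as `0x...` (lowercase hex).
0x58a6

off 0x00: read 00 40 as little → 0x4000
  opcode bits[15:12]=0x4: bl/J
  imm@[11:0]=0x0 ⇒ $0
  target = base 0x58a4 + off 0x00 + 2 + imm 0 = 0x58a6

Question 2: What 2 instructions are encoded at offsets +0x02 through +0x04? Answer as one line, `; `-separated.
+0x02: 00 59 ⇒ word 0x5900 (little)
  top 4b → 0x5 → pop [R]
  rd: (w>>8)&0xf=0x9 → r9
+0x04: 18 9f ⇒ word 0x9f18 (little)
  top 4b → 0x9 → set [RI]
  rd: (w>>8)&0xf=0xf → r15
  imm: (w>>0)&0xff=0x18 → $24

pop r9; set $24, r15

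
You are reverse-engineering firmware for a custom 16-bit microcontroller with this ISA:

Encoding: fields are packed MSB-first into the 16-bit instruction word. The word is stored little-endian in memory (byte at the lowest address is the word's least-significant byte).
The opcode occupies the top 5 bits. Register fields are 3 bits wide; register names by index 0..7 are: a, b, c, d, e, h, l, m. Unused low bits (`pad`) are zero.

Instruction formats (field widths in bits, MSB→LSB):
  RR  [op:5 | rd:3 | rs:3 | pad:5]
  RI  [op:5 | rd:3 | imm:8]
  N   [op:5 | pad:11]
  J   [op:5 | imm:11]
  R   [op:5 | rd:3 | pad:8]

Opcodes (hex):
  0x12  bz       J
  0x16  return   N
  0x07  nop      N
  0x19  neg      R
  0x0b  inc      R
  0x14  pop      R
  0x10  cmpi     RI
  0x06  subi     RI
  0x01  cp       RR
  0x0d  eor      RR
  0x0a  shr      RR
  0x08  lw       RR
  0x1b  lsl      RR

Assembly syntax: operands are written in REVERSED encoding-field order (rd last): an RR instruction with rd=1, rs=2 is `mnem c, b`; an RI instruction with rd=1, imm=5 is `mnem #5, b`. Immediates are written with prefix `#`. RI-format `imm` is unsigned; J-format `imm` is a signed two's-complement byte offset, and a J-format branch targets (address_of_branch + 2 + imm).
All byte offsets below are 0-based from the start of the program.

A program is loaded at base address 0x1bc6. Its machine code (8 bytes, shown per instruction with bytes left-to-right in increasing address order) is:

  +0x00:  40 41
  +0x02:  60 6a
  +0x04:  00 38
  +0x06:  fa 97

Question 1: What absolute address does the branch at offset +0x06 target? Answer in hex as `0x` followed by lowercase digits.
[06] fa 97 → 0x97fa
  opcode bits[15:11]=0x12: bz/J
  imm@[10:0]=0x7fa (s11→-6) ⇒ #-6
  target = base 0x1bc6 + off 0x06 + 2 + imm -6 = 0x1bc8

0x1bc8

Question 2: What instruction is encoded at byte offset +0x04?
nop

[04] 00 38 → 0x3800
  op=0x3800>>11=0x7 ⇒ nop (N)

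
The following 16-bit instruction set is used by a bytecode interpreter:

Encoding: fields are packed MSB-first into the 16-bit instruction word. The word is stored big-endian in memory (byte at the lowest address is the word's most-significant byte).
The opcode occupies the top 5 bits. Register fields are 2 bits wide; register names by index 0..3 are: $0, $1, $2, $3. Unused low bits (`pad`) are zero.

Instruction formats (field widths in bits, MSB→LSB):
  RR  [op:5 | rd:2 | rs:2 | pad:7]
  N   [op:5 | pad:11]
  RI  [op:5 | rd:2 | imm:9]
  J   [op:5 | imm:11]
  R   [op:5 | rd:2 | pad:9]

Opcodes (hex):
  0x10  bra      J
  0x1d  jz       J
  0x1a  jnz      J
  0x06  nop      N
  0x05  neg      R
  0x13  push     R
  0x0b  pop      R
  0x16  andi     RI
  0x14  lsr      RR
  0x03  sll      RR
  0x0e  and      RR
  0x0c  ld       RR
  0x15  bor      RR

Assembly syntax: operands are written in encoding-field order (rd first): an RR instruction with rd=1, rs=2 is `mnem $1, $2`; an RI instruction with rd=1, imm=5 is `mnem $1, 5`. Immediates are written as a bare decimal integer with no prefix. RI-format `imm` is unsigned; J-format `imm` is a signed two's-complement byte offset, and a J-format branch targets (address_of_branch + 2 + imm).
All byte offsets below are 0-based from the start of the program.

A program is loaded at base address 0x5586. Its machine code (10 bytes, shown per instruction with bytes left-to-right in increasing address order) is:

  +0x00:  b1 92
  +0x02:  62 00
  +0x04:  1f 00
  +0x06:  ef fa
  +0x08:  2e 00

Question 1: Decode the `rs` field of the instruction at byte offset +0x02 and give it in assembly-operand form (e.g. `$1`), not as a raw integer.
[02] 62 00 → 0x6200
  opcode bits[15:11]=0xc: ld/RR
  [10:9] rd=1 = $1
  [8:7] rs=0 = $0

$0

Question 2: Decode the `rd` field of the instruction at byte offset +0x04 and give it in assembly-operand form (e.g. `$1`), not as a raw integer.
@+04  big-endian(1f 00) = 0x1f00
  top 5b → 0x3 → sll [RR]
  [10:9] rd=3 = $3
  [8:7] rs=2 = $2

$3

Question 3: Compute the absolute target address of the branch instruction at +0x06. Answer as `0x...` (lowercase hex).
@+06  big-endian(ef fa) = 0xeffa
  top 5b → 0x1d → jz [J]
  [10:0] imm=2042 (s11→-6) = -6
  target = base 0x5586 + off 0x06 + 2 + imm -6 = 0x5588

0x5588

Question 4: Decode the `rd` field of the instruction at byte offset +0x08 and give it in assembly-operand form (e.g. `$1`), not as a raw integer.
+0x08: 2e 00 ⇒ word 0x2e00 (big)
  op=0x2e00>>11=0x5 ⇒ neg (R)
  rd: (w>>9)&0x3=0x3 → $3

$3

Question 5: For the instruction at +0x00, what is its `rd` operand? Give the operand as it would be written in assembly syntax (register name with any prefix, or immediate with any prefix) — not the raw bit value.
off 0x00: read b1 92 as big → 0xb192
  top 5b → 0x16 → andi [RI]
  rd: (w>>9)&0x3=0x0 → $0
  imm: (w>>0)&0x1ff=0x192 → 402

$0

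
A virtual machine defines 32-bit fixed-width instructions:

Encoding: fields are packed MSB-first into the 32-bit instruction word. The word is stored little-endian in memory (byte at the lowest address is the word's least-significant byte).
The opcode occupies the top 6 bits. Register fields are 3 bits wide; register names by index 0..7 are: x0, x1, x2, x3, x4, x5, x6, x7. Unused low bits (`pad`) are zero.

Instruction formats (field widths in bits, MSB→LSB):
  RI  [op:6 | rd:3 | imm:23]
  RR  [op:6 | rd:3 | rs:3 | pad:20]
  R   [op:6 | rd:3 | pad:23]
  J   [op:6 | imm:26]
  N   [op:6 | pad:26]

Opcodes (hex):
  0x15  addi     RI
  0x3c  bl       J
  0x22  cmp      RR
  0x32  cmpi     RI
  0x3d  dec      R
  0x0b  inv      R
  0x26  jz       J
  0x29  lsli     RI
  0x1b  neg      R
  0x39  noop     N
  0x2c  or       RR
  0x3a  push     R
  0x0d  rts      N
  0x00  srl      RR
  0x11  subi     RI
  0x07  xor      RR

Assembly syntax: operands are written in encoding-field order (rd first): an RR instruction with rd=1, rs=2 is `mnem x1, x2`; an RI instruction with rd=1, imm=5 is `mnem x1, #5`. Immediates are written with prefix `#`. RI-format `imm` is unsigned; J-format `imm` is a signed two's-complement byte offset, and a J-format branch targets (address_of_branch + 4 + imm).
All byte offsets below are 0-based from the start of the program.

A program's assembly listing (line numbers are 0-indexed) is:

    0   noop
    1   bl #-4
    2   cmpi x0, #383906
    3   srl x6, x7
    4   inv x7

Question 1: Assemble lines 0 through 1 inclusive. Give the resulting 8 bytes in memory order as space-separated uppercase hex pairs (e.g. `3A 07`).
L0: noop op=0x39:6|pad=0:26 ⇒ 0xe4000000 ⇒ little 00 00 00 e4
L1: bl op=0x3c:6|imm=-4:26 ⇒ 0xf3fffffc ⇒ little fc ff ff f3

00 00 00 E4 FC FF FF F3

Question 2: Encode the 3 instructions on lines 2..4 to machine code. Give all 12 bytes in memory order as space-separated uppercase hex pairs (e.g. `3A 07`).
A2 DB 05 C8 00 00 70 03 00 00 80 2F

L2: cmpi op=0x32:6|rd=0:3|imm=383906:23 ⇒ 0xc805dba2 ⇒ little a2 db 05 c8
L3: srl op=0x0:6|rd=6:3|rs=7:3|pad=0:20 ⇒ 0x03700000 ⇒ little 00 00 70 03
L4: inv op=0xb:6|rd=7:3|pad=0:23 ⇒ 0x2f800000 ⇒ little 00 00 80 2f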